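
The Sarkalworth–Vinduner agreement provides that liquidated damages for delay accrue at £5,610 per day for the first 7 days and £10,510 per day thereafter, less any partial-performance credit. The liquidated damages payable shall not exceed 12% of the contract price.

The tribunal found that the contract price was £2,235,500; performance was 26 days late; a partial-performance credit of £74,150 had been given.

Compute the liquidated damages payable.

First 7 days: 7 × £5,610 = £39,270
Remaining days: (26 − 7) × £10,510 = £199,690
Accrued per-day damages: £39,270 + £199,690 = £238,960
Less partial-performance credit: £238,960 − £74,150 = £164,810
Cap: 12% of £2,235,500 = £268,260
Cap at £268,260: £164,810 is within the cap, no reduction.

£164,810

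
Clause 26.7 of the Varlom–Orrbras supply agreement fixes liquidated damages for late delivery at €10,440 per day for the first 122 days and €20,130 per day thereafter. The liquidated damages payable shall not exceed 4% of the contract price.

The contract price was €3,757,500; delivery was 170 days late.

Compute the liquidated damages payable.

Liquidated damages: €150,300

First 122 days: 122 × €10,440 = €1,273,680
Remaining days: (170 − 122) × €20,130 = €966,240
Accrued per-day damages: €1,273,680 + €966,240 = €2,239,920
Cap: 4% of €3,757,500 = €150,300
Cap at €150,300: €2,239,920 exceeds the cap → €150,300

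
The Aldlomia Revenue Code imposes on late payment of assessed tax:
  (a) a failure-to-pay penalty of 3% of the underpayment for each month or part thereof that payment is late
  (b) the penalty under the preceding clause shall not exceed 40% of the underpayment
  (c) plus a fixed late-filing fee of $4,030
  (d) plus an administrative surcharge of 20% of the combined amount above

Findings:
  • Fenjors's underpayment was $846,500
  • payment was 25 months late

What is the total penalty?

Accrued rate: 3% × 25 = 75%, capped at 40% → 40%
Failure-to-pay penalty: 40% of $846,500 = $338,600
Penalty before surcharge: $338,600 + $4,030 = $342,630
Administrative surcharge: 20% of $342,630 = $68,526
Total penalty: $342,630 + $68,526 = $411,156

Penalty: $411,156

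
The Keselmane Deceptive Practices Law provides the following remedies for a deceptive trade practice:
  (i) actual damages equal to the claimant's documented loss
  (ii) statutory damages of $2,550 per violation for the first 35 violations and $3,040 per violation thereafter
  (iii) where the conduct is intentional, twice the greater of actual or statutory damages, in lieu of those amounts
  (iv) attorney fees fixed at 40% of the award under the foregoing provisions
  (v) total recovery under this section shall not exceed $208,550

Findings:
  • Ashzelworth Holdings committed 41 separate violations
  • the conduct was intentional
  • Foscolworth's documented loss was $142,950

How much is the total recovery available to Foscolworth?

$208,550

First 35 violations: 35 × $2,550 = $89,250
Remaining violations: (41 − 35) × $3,040 = $18,240
Statutory damages: $89,250 + $18,240 = $107,490
Greater of actual damages ($142,950) or statutory damages ($107,490): $142,950
Doubled: 2 × $142,950 = $285,900
Attorney fees: 40% of $285,900 = $114,360
Total before cap: $285,900 + $114,360 = $400,260
Cap at $208,550: $400,260 exceeds the cap → $208,550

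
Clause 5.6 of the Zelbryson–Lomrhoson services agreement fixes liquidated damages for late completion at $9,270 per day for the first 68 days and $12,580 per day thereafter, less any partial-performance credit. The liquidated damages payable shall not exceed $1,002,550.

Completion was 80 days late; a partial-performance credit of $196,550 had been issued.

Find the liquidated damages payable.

First 68 days: 68 × $9,270 = $630,360
Remaining days: (80 − 68) × $12,580 = $150,960
Accrued per-day damages: $630,360 + $150,960 = $781,320
Less partial-performance credit: $781,320 − $196,550 = $584,770
Cap at $1,002,550: $584,770 is within the cap, no reduction.

$584,770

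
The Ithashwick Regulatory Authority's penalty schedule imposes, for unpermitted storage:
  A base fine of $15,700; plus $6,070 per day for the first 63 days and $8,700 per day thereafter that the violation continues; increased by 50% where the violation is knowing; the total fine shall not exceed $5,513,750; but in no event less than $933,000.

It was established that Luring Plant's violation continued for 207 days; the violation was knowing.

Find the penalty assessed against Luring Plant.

First 63 days: 63 × $6,070 = $382,410
Remaining days: (207 − 63) × $8,700 = $1,252,800
Per-day component: $382,410 + $1,252,800 = $1,635,210
Base plus per-day: $15,700 + $1,635,210 = $1,650,910
Enhancement: 50% of $1,650,910 = $825,455
Enhanced fine: $1,650,910 + $825,455 = $2,476,365
Cap at $5,513,750: $2,476,365 is within the cap, no reduction.
Minimum $933,000: $2,476,365 meets the minimum, no increase.

$2,476,365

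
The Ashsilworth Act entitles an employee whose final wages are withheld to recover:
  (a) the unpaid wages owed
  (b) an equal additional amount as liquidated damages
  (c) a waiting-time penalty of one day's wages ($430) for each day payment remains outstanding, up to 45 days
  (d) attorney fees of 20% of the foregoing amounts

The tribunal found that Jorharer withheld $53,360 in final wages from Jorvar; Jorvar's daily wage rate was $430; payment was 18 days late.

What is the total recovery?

Total award: $137,352

Liquidated damages (equal amount): $53,360
Penalty days: min(18, 45) = 18
Waiting-time penalty: 18 × $430 = $7,740
Subtotal: $53,360 + $53,360 + $7,740 = $114,460
Attorney fees: 20% of $114,460 = $22,892
Total award: $114,460 + $22,892 = $137,352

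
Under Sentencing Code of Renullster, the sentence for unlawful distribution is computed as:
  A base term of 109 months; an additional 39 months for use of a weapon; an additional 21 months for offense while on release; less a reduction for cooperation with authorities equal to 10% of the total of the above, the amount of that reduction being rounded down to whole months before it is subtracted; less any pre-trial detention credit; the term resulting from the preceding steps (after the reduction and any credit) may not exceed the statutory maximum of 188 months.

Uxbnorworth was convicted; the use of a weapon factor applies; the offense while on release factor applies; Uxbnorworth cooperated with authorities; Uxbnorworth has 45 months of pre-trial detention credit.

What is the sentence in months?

108 months

Use of a weapon enhancement: +39 months
Offense while on release enhancement: +21 months
Adjusted term: 109 months + 39 months + 21 months = 169 months
Cooperation with authorities reduction: 10% of 169 months = 16 months (rounded down)
After reduction: 169 − 16 = 153 months
Less pre-trial detention credit: 153 months − 45 months = 108 months
Cap at 188 months: 108 months is within the cap, no reduction.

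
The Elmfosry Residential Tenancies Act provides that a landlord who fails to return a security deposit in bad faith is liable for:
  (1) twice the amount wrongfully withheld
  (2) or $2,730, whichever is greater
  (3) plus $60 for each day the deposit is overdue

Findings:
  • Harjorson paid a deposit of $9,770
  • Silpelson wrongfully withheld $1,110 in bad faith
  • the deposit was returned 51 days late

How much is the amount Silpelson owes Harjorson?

Doubled: 2 × $1,110 = $2,220
Minimum $2,730: $2,220 is below the minimum → $2,730
Late-return penalty: 51 × $60 = $3,060
Damages plus late penalty: $2,730 + $3,060 = $5,790

$5,790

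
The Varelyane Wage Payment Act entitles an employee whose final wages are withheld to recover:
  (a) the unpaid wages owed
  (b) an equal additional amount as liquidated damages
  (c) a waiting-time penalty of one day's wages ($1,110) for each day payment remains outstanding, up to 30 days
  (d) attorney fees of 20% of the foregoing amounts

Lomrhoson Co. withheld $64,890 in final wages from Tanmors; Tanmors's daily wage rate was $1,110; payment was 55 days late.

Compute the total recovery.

$195,696

Liquidated damages (equal amount): $64,890
Penalty days: min(55, 30) = 30
Waiting-time penalty: 30 × $1,110 = $33,300
Subtotal: $64,890 + $64,890 + $33,300 = $163,080
Attorney fees: 20% of $163,080 = $32,616
Total award: $163,080 + $32,616 = $195,696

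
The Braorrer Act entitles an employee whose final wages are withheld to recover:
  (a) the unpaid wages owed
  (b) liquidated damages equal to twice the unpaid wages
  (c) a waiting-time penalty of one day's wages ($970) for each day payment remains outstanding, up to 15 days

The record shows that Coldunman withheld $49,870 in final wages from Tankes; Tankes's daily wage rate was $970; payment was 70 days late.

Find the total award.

$164,160

Doubled: 2 × $49,870 = $99,740
Penalty days: min(70, 15) = 15
Waiting-time penalty: 15 × $970 = $14,550
Total award: $49,870 + $99,740 + $14,550 = $164,160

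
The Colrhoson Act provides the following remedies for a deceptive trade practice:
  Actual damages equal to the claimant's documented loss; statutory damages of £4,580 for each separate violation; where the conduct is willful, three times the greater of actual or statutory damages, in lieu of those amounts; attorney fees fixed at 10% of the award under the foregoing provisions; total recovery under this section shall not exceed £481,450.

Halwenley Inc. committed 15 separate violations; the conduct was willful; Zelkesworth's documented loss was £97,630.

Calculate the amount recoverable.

Statutory damages: 15 × £4,580 = £68,700
Greater of actual damages (£97,630) or statutory damages (£68,700): £97,630
Trebled: 3 × £97,630 = £292,890
Attorney fees: 10% of £292,890 = £29,289
Total before cap: £292,890 + £29,289 = £322,179
Cap at £481,450: £322,179 is within the cap, no reduction.

£322,179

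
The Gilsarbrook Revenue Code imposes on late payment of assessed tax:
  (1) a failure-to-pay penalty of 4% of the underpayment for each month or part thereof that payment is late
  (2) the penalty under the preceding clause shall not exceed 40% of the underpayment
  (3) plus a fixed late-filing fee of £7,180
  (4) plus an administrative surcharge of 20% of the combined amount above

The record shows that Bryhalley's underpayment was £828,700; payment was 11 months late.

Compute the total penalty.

Accrued rate: 4% × 11 = 44%, capped at 40% → 40%
Failure-to-pay penalty: 40% of £828,700 = £331,480
Penalty before surcharge: £331,480 + £7,180 = £338,660
Administrative surcharge: 20% of £338,660 = £67,732
Total penalty: £338,660 + £67,732 = £406,392

£406,392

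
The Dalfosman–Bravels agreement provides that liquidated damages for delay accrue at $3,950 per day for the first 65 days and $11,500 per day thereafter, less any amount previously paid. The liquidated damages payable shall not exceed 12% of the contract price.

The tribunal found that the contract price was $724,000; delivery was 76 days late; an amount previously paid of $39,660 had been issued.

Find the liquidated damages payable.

$86,880

First 65 days: 65 × $3,950 = $256,750
Remaining days: (76 − 65) × $11,500 = $126,500
Accrued per-day damages: $256,750 + $126,500 = $383,250
Less amount previously paid: $383,250 − $39,660 = $343,590
Cap: 12% of $724,000 = $86,880
Cap at $86,880: $343,590 exceeds the cap → $86,880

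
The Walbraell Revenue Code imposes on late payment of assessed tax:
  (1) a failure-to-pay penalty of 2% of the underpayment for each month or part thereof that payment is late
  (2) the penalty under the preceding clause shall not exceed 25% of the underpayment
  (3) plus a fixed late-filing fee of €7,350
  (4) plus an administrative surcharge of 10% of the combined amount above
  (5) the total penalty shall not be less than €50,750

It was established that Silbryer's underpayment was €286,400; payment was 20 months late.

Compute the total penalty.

€86,845

Accrued rate: 2% × 20 = 40%, capped at 25% → 25%
Failure-to-pay penalty: 25% of €286,400 = €71,600
Penalty before surcharge: €71,600 + €7,350 = €78,950
Administrative surcharge: 10% of €78,950 = €7,895
Total penalty: €78,950 + €7,895 = €86,845
Minimum €50,750: €86,845 meets the minimum, no increase.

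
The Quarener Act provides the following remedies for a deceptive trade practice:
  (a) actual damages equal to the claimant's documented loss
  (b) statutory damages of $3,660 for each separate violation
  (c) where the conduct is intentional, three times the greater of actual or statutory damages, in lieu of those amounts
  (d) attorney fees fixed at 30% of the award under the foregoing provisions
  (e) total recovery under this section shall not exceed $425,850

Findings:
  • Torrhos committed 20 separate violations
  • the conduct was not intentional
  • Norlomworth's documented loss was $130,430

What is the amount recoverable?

Statutory damages: 20 × $3,660 = $73,200
Conduct not intentional: the in-lieu enhancement does not apply.
Actual plus statutory damages: $130,430 + $73,200 = $203,630
Attorney fees: 30% of $203,630 = $61,089
Total before cap: $203,630 + $61,089 = $264,719
Cap at $425,850: $264,719 is within the cap, no reduction.

$264,719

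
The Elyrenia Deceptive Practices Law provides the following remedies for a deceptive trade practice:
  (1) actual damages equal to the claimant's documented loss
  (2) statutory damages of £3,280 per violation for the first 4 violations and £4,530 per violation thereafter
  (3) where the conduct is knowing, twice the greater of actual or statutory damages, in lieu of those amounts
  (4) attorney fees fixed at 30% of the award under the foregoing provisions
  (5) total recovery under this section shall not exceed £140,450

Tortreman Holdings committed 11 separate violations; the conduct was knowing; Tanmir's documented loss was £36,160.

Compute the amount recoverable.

£116,558

First 4 violations: 4 × £3,280 = £13,120
Remaining violations: (11 − 4) × £4,530 = £31,710
Statutory damages: £13,120 + £31,710 = £44,830
Greater of actual damages (£36,160) or statutory damages (£44,830): £44,830
Doubled: 2 × £44,830 = £89,660
Attorney fees: 30% of £89,660 = £26,898
Total before cap: £89,660 + £26,898 = £116,558
Cap at £140,450: £116,558 is within the cap, no reduction.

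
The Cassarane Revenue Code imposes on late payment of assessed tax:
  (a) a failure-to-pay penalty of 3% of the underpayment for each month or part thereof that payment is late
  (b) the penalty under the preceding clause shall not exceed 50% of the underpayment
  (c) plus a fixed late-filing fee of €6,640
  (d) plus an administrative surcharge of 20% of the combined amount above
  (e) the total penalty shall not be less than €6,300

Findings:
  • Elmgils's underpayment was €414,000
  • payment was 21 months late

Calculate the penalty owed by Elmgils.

Accrued rate: 3% × 21 = 63%, capped at 50% → 50%
Failure-to-pay penalty: 50% of €414,000 = €207,000
Penalty before surcharge: €207,000 + €6,640 = €213,640
Administrative surcharge: 20% of €213,640 = €42,728
Total penalty: €213,640 + €42,728 = €256,368
Minimum €6,300: €256,368 meets the minimum, no increase.

€256,368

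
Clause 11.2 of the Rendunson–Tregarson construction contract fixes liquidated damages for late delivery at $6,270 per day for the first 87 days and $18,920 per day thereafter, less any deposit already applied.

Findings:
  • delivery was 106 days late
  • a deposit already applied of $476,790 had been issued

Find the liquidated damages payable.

First 87 days: 87 × $6,270 = $545,490
Remaining days: (106 − 87) × $18,920 = $359,480
Accrued per-day damages: $545,490 + $359,480 = $904,970
Less deposit already applied: $904,970 − $476,790 = $428,180

$428,180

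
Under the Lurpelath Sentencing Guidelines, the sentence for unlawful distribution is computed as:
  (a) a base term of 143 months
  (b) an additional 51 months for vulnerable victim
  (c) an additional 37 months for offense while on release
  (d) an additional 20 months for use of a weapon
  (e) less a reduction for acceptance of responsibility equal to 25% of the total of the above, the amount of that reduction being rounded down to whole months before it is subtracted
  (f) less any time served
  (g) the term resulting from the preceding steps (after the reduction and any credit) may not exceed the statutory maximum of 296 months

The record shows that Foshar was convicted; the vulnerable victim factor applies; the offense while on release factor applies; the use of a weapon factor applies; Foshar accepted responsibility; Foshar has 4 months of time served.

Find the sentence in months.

Vulnerable victim enhancement: +51 months
Offense while on release enhancement: +37 months
Use of a weapon enhancement: +20 months
Adjusted term: 143 months + 51 months + 37 months + 20 months = 251 months
Acceptance of responsibility reduction: 25% of 251 months = 62 months (rounded down)
After reduction: 251 − 62 = 189 months
Less time served: 189 months − 4 months = 185 months
Cap at 296 months: 185 months is within the cap, no reduction.

Sentence: 185 months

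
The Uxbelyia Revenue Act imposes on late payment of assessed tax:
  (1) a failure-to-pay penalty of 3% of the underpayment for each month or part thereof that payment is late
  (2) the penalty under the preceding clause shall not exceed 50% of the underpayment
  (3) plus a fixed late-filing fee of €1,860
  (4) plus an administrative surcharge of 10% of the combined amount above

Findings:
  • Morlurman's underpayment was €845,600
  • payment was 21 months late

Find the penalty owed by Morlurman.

Accrued rate: 3% × 21 = 63%, capped at 50% → 50%
Failure-to-pay penalty: 50% of €845,600 = €422,800
Penalty before surcharge: €422,800 + €1,860 = €424,660
Administrative surcharge: 10% of €424,660 = €42,466
Total penalty: €424,660 + €42,466 = €467,126

€467,126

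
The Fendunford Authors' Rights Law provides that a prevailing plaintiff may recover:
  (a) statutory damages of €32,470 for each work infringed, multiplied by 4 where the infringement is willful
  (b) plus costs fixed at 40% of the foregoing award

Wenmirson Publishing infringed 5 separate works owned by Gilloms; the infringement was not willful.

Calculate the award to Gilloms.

Statutory damages: 5 × €32,470 = €162,350
Infringement not willful: no ×4 enhancement.
Costs: 40% of €162,350 = €64,940
Award plus costs: €162,350 + €64,940 = €227,290

€227,290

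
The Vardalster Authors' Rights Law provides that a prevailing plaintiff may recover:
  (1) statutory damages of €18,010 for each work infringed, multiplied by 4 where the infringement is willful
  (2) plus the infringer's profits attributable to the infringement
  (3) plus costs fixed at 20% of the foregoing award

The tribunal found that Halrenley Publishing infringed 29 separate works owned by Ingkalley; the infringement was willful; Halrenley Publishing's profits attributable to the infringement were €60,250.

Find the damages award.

€2,579,292

Statutory damages: 29 × €18,010 = €522,290
Multiplied by 4: 4 × €522,290 = €2,089,160
Combined award: €2,089,160 + €60,250 = €2,149,410
Costs: 20% of €2,149,410 = €429,882
Award plus costs: €2,149,410 + €429,882 = €2,579,292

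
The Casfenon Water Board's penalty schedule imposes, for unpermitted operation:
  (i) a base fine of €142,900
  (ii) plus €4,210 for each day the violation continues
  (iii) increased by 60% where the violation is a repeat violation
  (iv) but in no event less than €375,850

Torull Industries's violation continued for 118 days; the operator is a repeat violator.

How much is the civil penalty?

Per-day component: 118 × €4,210 = €496,780
Base plus per-day: €142,900 + €496,780 = €639,680
Enhancement: 60% of €639,680 = €383,808
Enhanced fine: €639,680 + €383,808 = €1,023,488
Minimum €375,850: €1,023,488 meets the minimum, no increase.

€1,023,488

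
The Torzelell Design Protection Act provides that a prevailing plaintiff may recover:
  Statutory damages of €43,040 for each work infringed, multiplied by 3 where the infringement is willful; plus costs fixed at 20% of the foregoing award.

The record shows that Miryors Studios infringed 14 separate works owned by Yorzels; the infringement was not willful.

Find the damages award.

€723,072

Statutory damages: 14 × €43,040 = €602,560
Infringement not willful: no ×3 enhancement.
Costs: 20% of €602,560 = €120,512
Award plus costs: €602,560 + €120,512 = €723,072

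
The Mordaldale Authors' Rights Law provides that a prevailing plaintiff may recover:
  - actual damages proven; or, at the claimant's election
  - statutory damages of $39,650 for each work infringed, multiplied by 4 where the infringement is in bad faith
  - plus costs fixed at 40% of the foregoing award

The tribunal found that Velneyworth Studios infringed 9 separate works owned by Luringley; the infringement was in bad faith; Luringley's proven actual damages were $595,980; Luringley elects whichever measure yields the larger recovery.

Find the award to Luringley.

$1,998,360

Statutory damages: 9 × $39,650 = $356,850
Multiplied by 4: 4 × $356,850 = $1,427,400
Greater of actual damages ($595,980) or enhanced statutory damages ($1,427,400): $1,427,400
Costs: 40% of $1,427,400 = $570,960
Award plus costs: $1,427,400 + $570,960 = $1,998,360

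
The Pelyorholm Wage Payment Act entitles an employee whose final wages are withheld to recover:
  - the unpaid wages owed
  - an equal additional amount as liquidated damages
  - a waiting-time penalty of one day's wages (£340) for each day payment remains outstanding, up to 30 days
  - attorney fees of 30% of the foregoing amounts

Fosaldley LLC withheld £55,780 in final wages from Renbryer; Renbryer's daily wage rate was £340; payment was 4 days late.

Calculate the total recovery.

Liquidated damages (equal amount): £55,780
Penalty days: min(4, 30) = 4
Waiting-time penalty: 4 × £340 = £1,360
Subtotal: £55,780 + £55,780 + £1,360 = £112,920
Attorney fees: 30% of £112,920 = £33,876
Total award: £112,920 + £33,876 = £146,796

£146,796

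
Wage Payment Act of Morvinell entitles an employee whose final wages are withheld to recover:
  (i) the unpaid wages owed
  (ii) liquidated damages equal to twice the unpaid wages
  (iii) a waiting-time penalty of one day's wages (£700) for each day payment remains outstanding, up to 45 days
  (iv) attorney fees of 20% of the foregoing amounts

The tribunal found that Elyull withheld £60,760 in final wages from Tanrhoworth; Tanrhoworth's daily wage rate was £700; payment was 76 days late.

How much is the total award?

Doubled: 2 × £60,760 = £121,520
Penalty days: min(76, 45) = 45
Waiting-time penalty: 45 × £700 = £31,500
Subtotal: £60,760 + £121,520 + £31,500 = £213,780
Attorney fees: 20% of £213,780 = £42,756
Total award: £213,780 + £42,756 = £256,536

£256,536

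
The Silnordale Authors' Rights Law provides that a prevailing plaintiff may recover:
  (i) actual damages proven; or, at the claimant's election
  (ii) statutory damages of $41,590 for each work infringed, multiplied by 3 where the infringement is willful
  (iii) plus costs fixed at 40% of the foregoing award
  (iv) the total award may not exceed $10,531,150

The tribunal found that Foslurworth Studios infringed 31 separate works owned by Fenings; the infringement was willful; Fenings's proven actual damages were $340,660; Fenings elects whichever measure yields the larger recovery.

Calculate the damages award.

Statutory damages: 31 × $41,590 = $1,289,290
Trebled: 3 × $1,289,290 = $3,867,870
Greater of actual damages ($340,660) or enhanced statutory damages ($3,867,870): $3,867,870
Costs: 40% of $3,867,870 = $1,547,148
Award plus costs: $3,867,870 + $1,547,148 = $5,415,018
Cap at $10,531,150: $5,415,018 is within the cap, no reduction.

$5,415,018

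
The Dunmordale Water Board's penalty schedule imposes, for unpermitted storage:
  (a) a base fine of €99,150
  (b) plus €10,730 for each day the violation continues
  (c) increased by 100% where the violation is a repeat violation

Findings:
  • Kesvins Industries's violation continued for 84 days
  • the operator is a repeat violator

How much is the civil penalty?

€2,000,940

Per-day component: 84 × €10,730 = €901,320
Base plus per-day: €99,150 + €901,320 = €1,000,470
Enhancement: 100% of €1,000,470 = €1,000,470
Enhanced fine: €1,000,470 + €1,000,470 = €2,000,940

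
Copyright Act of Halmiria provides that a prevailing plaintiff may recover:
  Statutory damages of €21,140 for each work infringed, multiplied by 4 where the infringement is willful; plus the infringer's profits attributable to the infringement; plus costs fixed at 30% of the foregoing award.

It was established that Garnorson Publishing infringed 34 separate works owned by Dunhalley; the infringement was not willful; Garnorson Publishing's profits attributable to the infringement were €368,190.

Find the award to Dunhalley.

€1,413,035

Statutory damages: 34 × €21,140 = €718,760
Infringement not willful: no ×4 enhancement.
Combined award: €718,760 + €368,190 = €1,086,950
Costs: 30% of €1,086,950 = €326,085
Award plus costs: €1,086,950 + €326,085 = €1,413,035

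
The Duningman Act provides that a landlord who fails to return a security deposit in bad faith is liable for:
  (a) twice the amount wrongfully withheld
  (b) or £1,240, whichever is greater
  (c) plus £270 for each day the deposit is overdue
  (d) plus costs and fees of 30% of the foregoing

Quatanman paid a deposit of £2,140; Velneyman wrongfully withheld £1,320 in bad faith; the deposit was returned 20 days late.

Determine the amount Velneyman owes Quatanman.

Doubled: 2 × £1,320 = £2,640
Minimum £1,240: £2,640 meets the minimum, no increase.
Late-return penalty: 20 × £270 = £5,400
Damages plus late penalty: £2,640 + £5,400 = £8,040
Costs and fees: 30% of £8,040 = £2,412
Total recovery: £8,040 + £2,412 = £10,452

£10,452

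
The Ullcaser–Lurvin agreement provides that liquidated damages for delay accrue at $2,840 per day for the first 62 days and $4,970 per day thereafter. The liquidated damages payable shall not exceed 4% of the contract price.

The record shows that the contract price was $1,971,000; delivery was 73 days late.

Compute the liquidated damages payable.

First 62 days: 62 × $2,840 = $176,080
Remaining days: (73 − 62) × $4,970 = $54,670
Accrued per-day damages: $176,080 + $54,670 = $230,750
Cap: 4% of $1,971,000 = $78,840
Cap at $78,840: $230,750 exceeds the cap → $78,840

$78,840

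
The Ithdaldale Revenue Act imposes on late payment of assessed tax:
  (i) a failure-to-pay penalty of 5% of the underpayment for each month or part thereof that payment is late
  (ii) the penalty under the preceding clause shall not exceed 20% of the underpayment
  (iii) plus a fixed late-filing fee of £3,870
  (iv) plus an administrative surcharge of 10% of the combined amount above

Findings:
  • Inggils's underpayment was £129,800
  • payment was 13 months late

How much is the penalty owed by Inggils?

Accrued rate: 5% × 13 = 65%, capped at 20% → 20%
Failure-to-pay penalty: 20% of £129,800 = £25,960
Penalty before surcharge: £25,960 + £3,870 = £29,830
Administrative surcharge: 10% of £29,830 = £2,983
Total penalty: £29,830 + £2,983 = £32,813

Penalty: £32,813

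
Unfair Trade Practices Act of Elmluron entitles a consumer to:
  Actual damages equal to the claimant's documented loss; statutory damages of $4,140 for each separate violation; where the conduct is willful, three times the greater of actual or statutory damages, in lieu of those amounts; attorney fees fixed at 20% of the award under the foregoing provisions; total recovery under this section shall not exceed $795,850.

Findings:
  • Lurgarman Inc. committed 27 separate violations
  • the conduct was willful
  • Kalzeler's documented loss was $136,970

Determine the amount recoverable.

Statutory damages: 27 × $4,140 = $111,780
Greater of actual damages ($136,970) or statutory damages ($111,780): $136,970
Trebled: 3 × $136,970 = $410,910
Attorney fees: 20% of $410,910 = $82,182
Total before cap: $410,910 + $82,182 = $493,092
Cap at $795,850: $493,092 is within the cap, no reduction.

$493,092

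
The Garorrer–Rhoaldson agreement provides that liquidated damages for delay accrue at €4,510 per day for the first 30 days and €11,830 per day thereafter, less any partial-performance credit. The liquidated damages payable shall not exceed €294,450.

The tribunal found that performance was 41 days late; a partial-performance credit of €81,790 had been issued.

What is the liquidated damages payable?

€183,640

First 30 days: 30 × €4,510 = €135,300
Remaining days: (41 − 30) × €11,830 = €130,130
Accrued per-day damages: €135,300 + €130,130 = €265,430
Less partial-performance credit: €265,430 − €81,790 = €183,640
Cap at €294,450: €183,640 is within the cap, no reduction.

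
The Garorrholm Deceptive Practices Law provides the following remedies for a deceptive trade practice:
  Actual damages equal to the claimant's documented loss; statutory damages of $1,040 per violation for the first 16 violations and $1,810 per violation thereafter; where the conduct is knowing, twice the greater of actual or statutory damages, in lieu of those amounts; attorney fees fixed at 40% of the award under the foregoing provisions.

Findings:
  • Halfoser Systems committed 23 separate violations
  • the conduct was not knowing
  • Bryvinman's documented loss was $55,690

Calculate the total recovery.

First 16 violations: 16 × $1,040 = $16,640
Remaining violations: (23 − 16) × $1,810 = $12,670
Statutory damages: $16,640 + $12,670 = $29,310
Conduct not knowing: the in-lieu enhancement does not apply.
Actual plus statutory damages: $55,690 + $29,310 = $85,000
Attorney fees: 40% of $85,000 = $34,000
Total recovery: $85,000 + $34,000 = $119,000

$119,000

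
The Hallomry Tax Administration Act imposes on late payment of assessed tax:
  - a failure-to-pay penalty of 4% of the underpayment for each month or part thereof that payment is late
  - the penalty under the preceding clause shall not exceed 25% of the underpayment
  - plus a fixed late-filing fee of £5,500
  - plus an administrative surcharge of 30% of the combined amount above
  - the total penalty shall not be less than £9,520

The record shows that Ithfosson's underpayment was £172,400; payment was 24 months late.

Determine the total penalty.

Accrued rate: 4% × 24 = 96%, capped at 25% → 25%
Failure-to-pay penalty: 25% of £172,400 = £43,100
Penalty before surcharge: £43,100 + £5,500 = £48,600
Administrative surcharge: 30% of £48,600 = £14,580
Total penalty: £48,600 + £14,580 = £63,180
Minimum £9,520: £63,180 meets the minimum, no increase.

£63,180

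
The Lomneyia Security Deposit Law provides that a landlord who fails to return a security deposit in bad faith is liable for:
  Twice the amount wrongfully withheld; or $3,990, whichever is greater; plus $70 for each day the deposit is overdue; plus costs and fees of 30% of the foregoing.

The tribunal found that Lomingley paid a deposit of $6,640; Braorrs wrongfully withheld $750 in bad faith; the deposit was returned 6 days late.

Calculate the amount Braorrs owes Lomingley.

Doubled: 2 × $750 = $1,500
Minimum $3,990: $1,500 is below the minimum → $3,990
Late-return penalty: 6 × $70 = $420
Damages plus late penalty: $3,990 + $420 = $4,410
Costs and fees: 30% of $4,410 = $1,323
Total recovery: $4,410 + $1,323 = $5,733

$5,733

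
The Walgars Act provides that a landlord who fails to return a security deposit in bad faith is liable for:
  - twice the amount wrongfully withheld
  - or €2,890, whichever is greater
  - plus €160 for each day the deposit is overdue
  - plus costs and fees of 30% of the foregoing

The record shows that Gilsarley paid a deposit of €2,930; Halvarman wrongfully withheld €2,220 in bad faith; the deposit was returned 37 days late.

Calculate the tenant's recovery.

€13,468

Doubled: 2 × €2,220 = €4,440
Minimum €2,890: €4,440 meets the minimum, no increase.
Late-return penalty: 37 × €160 = €5,920
Damages plus late penalty: €4,440 + €5,920 = €10,360
Costs and fees: 30% of €10,360 = €3,108
Total recovery: €10,360 + €3,108 = €13,468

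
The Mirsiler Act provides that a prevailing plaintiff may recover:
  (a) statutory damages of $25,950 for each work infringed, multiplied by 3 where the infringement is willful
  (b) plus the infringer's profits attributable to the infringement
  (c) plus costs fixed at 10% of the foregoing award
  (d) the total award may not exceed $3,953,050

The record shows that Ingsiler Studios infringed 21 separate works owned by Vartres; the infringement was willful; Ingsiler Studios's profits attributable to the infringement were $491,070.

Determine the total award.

Statutory damages: 21 × $25,950 = $544,950
Trebled: 3 × $544,950 = $1,634,850
Combined award: $1,634,850 + $491,070 = $2,125,920
Costs: 10% of $2,125,920 = $212,592
Award plus costs: $2,125,920 + $212,592 = $2,338,512
Cap at $3,953,050: $2,338,512 is within the cap, no reduction.

$2,338,512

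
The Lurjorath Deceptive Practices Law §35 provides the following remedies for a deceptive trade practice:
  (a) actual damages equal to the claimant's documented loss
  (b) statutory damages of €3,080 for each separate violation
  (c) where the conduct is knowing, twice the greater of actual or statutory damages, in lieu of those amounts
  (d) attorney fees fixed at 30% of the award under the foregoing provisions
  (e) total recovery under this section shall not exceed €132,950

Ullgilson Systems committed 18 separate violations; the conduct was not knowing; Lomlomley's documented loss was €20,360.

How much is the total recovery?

Statutory damages: 18 × €3,080 = €55,440
Conduct not knowing: the in-lieu enhancement does not apply.
Actual plus statutory damages: €20,360 + €55,440 = €75,800
Attorney fees: 30% of €75,800 = €22,740
Total before cap: €75,800 + €22,740 = €98,540
Cap at €132,950: €98,540 is within the cap, no reduction.

€98,540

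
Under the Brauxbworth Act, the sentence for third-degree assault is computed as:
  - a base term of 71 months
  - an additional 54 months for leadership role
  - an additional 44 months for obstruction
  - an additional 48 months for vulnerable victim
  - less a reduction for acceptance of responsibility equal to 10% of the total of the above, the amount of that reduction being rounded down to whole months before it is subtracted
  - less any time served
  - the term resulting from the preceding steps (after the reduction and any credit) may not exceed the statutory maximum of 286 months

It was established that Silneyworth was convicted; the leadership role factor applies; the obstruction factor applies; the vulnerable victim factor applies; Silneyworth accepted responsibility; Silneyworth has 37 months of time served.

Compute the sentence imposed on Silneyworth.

159 months

Leadership role enhancement: +54 months
Obstruction enhancement: +44 months
Vulnerable victim enhancement: +48 months
Adjusted term: 71 months + 54 months + 44 months + 48 months = 217 months
Acceptance of responsibility reduction: 10% of 217 months = 21 months (rounded down)
After reduction: 217 − 21 = 196 months
Less time served: 196 months − 37 months = 159 months
Cap at 286 months: 159 months is within the cap, no reduction.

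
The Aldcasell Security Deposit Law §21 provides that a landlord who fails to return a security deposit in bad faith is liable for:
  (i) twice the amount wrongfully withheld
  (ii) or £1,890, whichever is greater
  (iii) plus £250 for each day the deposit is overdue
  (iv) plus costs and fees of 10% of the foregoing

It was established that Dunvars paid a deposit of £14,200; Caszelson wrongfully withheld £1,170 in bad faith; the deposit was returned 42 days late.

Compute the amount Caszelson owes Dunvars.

Doubled: 2 × £1,170 = £2,340
Minimum £1,890: £2,340 meets the minimum, no increase.
Late-return penalty: 42 × £250 = £10,500
Damages plus late penalty: £2,340 + £10,500 = £12,840
Costs and fees: 10% of £12,840 = £1,284
Total recovery: £12,840 + £1,284 = £14,124

£14,124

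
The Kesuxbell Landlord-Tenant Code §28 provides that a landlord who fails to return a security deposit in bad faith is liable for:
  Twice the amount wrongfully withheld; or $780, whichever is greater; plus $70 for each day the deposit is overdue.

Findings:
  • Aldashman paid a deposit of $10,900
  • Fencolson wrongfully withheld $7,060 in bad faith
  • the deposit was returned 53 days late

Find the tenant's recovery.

Recovery: $17,830

Doubled: 2 × $7,060 = $14,120
Minimum $780: $14,120 meets the minimum, no increase.
Late-return penalty: 53 × $70 = $3,710
Damages plus late penalty: $14,120 + $3,710 = $17,830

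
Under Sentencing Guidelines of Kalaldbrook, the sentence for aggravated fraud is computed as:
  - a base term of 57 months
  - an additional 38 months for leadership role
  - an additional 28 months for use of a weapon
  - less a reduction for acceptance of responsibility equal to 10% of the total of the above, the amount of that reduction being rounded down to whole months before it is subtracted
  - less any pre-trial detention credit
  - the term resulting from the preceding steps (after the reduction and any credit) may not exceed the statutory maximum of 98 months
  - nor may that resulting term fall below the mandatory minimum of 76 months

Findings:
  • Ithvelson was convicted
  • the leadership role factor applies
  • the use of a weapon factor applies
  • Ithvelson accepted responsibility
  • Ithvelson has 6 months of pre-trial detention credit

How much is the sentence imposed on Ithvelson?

98 months

Leadership role enhancement: +38 months
Use of a weapon enhancement: +28 months
Adjusted term: 57 months + 38 months + 28 months = 123 months
Acceptance of responsibility reduction: 10% of 123 months = 12 months (rounded down)
After reduction: 123 − 12 = 111 months
Less pre-trial detention credit: 111 months − 6 months = 105 months
Cap at 98 months: 105 months exceeds the cap → 98 months
Minimum 76 months: 98 months meets the minimum, no increase.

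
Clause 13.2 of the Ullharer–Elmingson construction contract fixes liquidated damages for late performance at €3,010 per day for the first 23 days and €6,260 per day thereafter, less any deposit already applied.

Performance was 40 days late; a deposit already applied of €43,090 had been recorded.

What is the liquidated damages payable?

First 23 days: 23 × €3,010 = €69,230
Remaining days: (40 − 23) × €6,260 = €106,420
Accrued per-day damages: €69,230 + €106,420 = €175,650
Less deposit already applied: €175,650 − €43,090 = €132,560

€132,560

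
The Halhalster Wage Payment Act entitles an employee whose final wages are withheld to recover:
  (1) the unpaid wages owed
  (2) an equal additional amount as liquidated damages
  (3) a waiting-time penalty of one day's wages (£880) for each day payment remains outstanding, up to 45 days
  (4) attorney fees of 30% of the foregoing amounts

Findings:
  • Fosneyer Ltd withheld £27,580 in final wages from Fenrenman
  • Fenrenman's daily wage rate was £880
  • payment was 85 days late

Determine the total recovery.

Liquidated damages (equal amount): £27,580
Penalty days: min(85, 45) = 45
Waiting-time penalty: 45 × £880 = £39,600
Subtotal: £27,580 + £27,580 + £39,600 = £94,760
Attorney fees: 30% of £94,760 = £28,428
Total award: £94,760 + £28,428 = £123,188

£123,188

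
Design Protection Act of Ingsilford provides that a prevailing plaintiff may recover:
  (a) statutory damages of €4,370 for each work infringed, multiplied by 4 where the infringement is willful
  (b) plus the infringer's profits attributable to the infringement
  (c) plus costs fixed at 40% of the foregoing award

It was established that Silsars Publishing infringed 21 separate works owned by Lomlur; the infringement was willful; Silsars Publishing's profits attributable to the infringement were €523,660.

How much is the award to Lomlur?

€1,247,036

Statutory damages: 21 × €4,370 = €91,770
Multiplied by 4: 4 × €91,770 = €367,080
Combined award: €367,080 + €523,660 = €890,740
Costs: 40% of €890,740 = €356,296
Award plus costs: €890,740 + €356,296 = €1,247,036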